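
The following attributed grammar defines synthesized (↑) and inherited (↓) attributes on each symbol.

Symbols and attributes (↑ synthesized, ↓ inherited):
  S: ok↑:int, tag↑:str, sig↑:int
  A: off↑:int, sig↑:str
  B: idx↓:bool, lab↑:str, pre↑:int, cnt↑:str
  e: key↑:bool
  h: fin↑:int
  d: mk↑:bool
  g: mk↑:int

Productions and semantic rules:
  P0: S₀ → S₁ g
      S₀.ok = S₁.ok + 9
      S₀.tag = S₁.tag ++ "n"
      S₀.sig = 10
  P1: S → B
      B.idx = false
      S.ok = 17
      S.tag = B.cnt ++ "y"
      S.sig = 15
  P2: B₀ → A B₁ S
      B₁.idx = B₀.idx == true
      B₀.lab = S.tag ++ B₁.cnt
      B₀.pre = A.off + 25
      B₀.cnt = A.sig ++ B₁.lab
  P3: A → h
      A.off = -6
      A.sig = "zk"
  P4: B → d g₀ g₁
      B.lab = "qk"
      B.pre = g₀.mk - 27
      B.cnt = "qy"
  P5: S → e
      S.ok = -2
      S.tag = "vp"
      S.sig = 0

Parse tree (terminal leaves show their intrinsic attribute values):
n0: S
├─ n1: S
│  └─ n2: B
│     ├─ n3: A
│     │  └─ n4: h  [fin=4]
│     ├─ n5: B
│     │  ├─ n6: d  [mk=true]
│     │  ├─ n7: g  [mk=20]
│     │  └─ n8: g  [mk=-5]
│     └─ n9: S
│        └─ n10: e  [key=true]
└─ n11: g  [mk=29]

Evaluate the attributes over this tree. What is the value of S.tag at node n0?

"zkqkyn"

1. n2.idx = false  [false]
2. n4.fin = 4  [terminal]
3. n3.off = -6  [-6]
4. n3.sig = "zk"  ["zk"]
5. n5.idx = false  [B₀.idx == true]
6. n6.mk = true  [terminal]
7. n7.mk = 20  [terminal]
8. n8.mk = -5  [terminal]
9. n5.lab = "qk"  ["qk"]
10. n5.pre = -7  [g₀.mk - 27]
11. n5.cnt = "qy"  ["qy"]
12. n10.key = true  [terminal]
13. n9.ok = -2  [-2]
14. n9.tag = "vp"  ["vp"]
15. n9.sig = 0  [0]
16. n2.lab = "vpqy"  [S.tag ++ B₁.cnt]
17. n2.pre = 19  [A.off + 25]
18. n2.cnt = "zkqk"  [A.sig ++ B₁.lab]
19. n1.ok = 17  [17]
20. n1.tag = "zkqky"  [B.cnt ++ "y"]
21. n1.sig = 15  [15]
22. n11.mk = 29  [terminal]
23. n0.ok = 26  [S₁.ok + 9]
24. n0.tag = "zkqkyn"  [S₁.tag ++ "n"]
25. n0.sig = 10  [10]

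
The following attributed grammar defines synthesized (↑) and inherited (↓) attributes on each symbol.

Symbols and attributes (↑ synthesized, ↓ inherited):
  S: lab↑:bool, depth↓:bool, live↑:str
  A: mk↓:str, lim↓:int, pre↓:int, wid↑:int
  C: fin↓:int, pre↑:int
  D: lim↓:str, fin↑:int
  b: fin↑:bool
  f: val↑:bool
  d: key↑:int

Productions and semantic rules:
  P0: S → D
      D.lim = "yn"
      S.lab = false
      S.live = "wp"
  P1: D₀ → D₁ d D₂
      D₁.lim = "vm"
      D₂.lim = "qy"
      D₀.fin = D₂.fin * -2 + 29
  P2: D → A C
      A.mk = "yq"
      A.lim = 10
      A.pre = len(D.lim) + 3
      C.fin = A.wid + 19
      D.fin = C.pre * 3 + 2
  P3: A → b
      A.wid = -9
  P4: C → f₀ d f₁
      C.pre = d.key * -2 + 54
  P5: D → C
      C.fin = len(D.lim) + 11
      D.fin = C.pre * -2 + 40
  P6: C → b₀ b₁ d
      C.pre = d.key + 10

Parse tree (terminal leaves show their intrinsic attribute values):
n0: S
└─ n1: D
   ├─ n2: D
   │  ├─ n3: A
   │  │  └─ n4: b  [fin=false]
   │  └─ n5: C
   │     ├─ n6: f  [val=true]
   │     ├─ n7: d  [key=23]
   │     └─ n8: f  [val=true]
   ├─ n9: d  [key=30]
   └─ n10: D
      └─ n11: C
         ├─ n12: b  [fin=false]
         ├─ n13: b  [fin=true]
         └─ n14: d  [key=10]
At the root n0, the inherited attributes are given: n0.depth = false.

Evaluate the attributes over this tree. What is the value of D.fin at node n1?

1. n0.depth = false  [given at root]
2. n1.lim = "yn"  ["yn"]
3. n2.lim = "vm"  ["vm"]
4. n3.mk = "yq"  ["yq"]
5. n3.lim = 10  [10]
6. n3.pre = 5  [len(D.lim) + 3]
7. n4.fin = false  [terminal]
8. n3.wid = -9  [-9]
9. n5.fin = 10  [A.wid + 19]
10. n6.val = true  [terminal]
11. n7.key = 23  [terminal]
12. n8.val = true  [terminal]
13. n5.pre = 8  [d.key * -2 + 54]
14. n2.fin = 26  [C.pre * 3 + 2]
15. n9.key = 30  [terminal]
16. n10.lim = "qy"  ["qy"]
17. n11.fin = 13  [len(D.lim) + 11]
18. n12.fin = false  [terminal]
19. n13.fin = true  [terminal]
20. n14.key = 10  [terminal]
21. n11.pre = 20  [d.key + 10]
22. n10.fin = 0  [C.pre * -2 + 40]
23. n1.fin = 29  [D₂.fin * -2 + 29]
24. n0.lab = false  [false]
25. n0.live = "wp"  ["wp"]

29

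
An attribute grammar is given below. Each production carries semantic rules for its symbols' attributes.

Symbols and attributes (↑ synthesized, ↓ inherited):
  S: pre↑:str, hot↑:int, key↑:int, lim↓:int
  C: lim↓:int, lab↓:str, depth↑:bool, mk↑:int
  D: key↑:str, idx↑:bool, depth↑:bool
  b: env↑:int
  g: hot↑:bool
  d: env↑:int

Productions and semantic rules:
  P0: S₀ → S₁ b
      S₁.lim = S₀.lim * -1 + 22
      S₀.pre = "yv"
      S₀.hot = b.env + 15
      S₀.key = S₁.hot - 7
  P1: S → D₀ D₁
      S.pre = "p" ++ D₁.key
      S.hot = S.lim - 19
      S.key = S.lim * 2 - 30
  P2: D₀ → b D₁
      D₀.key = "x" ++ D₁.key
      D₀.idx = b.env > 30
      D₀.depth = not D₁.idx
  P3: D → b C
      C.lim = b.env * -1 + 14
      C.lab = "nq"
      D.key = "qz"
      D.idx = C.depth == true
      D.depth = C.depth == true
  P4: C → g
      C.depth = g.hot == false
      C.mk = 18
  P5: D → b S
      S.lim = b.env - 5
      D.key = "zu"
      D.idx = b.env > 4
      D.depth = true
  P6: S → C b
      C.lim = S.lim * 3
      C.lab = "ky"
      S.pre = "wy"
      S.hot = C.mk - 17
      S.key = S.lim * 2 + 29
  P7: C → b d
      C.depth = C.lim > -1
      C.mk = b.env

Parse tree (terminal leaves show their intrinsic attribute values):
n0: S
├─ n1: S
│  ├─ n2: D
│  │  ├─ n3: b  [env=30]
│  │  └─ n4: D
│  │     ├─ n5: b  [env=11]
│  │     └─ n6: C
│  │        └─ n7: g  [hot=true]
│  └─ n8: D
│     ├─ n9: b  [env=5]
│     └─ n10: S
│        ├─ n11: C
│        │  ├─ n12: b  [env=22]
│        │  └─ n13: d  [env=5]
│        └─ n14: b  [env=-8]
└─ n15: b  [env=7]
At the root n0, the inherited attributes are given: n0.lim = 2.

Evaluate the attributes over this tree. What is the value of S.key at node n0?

1. n0.lim = 2  [given at root]
2. n1.lim = 20  [S₀.lim * -1 + 22]
3. n3.env = 30  [terminal]
4. n5.env = 11  [terminal]
5. n6.lim = 3  [b.env * -1 + 14]
6. n6.lab = "nq"  ["nq"]
7. n7.hot = true  [terminal]
8. n6.depth = false  [g.hot == false]
9. n6.mk = 18  [18]
10. n4.key = "qz"  ["qz"]
11. n4.idx = false  [C.depth == true]
12. n4.depth = false  [C.depth == true]
13. n2.key = "xqz"  ["x" ++ D₁.key]
14. n2.idx = false  [b.env > 30]
15. n2.depth = true  [not D₁.idx]
16. n9.env = 5  [terminal]
17. n10.lim = 0  [b.env - 5]
18. n11.lim = 0  [S.lim * 3]
19. n11.lab = "ky"  ["ky"]
20. n12.env = 22  [terminal]
21. n13.env = 5  [terminal]
22. n11.depth = true  [C.lim > -1]
23. n11.mk = 22  [b.env]
24. n14.env = -8  [terminal]
25. n10.pre = "wy"  ["wy"]
26. n10.hot = 5  [C.mk - 17]
27. n10.key = 29  [S.lim * 2 + 29]
28. n8.key = "zu"  ["zu"]
29. n8.idx = true  [b.env > 4]
30. n8.depth = true  [true]
31. n1.pre = "pzu"  ["p" ++ D₁.key]
32. n1.hot = 1  [S.lim - 19]
33. n1.key = 10  [S.lim * 2 - 30]
34. n15.env = 7  [terminal]
35. n0.pre = "yv"  ["yv"]
36. n0.hot = 22  [b.env + 15]
37. n0.key = -6  [S₁.hot - 7]

-6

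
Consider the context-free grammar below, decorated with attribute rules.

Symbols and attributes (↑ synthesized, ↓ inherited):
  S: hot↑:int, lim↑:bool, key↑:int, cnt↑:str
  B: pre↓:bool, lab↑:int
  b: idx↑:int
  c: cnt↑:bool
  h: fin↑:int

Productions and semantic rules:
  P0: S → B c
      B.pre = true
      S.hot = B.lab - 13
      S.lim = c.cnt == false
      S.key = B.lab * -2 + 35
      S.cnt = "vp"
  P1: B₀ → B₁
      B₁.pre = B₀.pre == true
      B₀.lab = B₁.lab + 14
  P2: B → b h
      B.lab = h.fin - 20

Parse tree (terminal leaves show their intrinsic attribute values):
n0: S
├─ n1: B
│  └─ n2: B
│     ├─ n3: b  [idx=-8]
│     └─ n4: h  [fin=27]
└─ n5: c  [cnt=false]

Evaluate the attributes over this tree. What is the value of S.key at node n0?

1. n1.pre = true  [true]
2. n2.pre = true  [B₀.pre == true]
3. n3.idx = -8  [terminal]
4. n4.fin = 27  [terminal]
5. n2.lab = 7  [h.fin - 20]
6. n1.lab = 21  [B₁.lab + 14]
7. n5.cnt = false  [terminal]
8. n0.hot = 8  [B.lab - 13]
9. n0.lim = true  [c.cnt == false]
10. n0.key = -7  [B.lab * -2 + 35]
11. n0.cnt = "vp"  ["vp"]

-7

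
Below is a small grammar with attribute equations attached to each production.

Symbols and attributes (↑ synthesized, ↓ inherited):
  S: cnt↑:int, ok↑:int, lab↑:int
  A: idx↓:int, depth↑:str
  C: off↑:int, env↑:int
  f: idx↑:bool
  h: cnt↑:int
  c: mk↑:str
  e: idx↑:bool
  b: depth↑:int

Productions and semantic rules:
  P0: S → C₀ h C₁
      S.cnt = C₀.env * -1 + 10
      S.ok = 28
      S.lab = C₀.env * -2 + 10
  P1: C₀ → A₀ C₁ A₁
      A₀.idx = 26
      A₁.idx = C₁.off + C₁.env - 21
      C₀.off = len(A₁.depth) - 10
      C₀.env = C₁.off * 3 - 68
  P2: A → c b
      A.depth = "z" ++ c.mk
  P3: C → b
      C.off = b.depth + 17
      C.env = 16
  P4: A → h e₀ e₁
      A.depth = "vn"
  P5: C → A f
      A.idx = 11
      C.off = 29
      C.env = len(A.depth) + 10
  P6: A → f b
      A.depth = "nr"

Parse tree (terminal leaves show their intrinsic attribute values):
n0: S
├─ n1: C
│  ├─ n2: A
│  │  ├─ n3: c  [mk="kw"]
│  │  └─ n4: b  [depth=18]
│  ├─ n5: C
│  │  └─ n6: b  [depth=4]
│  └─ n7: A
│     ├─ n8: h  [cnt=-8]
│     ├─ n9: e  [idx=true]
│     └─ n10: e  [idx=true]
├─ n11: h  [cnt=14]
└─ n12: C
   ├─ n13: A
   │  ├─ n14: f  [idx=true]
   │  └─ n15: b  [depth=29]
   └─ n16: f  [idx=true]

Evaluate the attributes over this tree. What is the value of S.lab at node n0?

1. n2.idx = 26  [26]
2. n3.mk = "kw"  [terminal]
3. n4.depth = 18  [terminal]
4. n2.depth = "zkw"  ["z" ++ c.mk]
5. n6.depth = 4  [terminal]
6. n5.off = 21  [b.depth + 17]
7. n5.env = 16  [16]
8. n7.idx = 16  [C₁.off + C₁.env - 21]
9. n8.cnt = -8  [terminal]
10. n9.idx = true  [terminal]
11. n10.idx = true  [terminal]
12. n7.depth = "vn"  ["vn"]
13. n1.off = -8  [len(A₁.depth) - 10]
14. n1.env = -5  [C₁.off * 3 - 68]
15. n11.cnt = 14  [terminal]
16. n13.idx = 11  [11]
17. n14.idx = true  [terminal]
18. n15.depth = 29  [terminal]
19. n13.depth = "nr"  ["nr"]
20. n16.idx = true  [terminal]
21. n12.off = 29  [29]
22. n12.env = 12  [len(A.depth) + 10]
23. n0.cnt = 15  [C₀.env * -1 + 10]
24. n0.ok = 28  [28]
25. n0.lab = 20  [C₀.env * -2 + 10]

20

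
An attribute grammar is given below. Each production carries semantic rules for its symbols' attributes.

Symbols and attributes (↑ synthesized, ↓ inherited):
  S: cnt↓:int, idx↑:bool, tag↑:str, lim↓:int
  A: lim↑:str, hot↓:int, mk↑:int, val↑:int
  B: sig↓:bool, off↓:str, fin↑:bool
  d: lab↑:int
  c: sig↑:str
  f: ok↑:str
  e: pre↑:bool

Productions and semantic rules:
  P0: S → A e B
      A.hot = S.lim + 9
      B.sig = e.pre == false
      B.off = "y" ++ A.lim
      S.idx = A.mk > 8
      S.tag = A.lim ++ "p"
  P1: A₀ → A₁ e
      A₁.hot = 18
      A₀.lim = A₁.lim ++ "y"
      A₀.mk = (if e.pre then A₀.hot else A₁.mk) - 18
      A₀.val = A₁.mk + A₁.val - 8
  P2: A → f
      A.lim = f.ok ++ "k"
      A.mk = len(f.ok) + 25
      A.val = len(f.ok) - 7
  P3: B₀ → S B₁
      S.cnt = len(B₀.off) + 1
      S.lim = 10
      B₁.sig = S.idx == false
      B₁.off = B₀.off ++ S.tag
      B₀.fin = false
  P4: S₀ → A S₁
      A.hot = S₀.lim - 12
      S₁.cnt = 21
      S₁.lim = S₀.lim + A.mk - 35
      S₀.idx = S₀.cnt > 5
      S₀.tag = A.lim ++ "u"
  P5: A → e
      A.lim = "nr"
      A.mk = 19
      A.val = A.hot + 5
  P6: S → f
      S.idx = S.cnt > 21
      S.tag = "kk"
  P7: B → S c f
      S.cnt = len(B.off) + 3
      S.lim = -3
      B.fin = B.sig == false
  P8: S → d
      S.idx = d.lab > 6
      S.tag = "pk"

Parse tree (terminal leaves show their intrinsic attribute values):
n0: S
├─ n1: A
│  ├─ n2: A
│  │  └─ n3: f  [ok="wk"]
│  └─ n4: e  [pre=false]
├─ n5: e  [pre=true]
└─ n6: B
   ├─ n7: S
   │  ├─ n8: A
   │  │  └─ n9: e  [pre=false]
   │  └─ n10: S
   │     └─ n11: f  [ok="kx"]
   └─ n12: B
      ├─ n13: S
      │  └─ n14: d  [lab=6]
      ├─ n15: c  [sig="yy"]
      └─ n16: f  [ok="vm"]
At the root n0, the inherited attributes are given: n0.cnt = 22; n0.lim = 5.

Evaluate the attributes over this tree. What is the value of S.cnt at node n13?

11

1. n0.cnt = 22  [given at root]
2. n0.lim = 5  [given at root]
3. n1.hot = 14  [S.lim + 9]
4. n2.hot = 18  [18]
5. n3.ok = "wk"  [terminal]
6. n2.lim = "wkk"  [f.ok ++ "k"]
7. n2.mk = 27  [len(f.ok) + 25]
8. n2.val = -5  [len(f.ok) - 7]
9. n4.pre = false  [terminal]
10. n1.lim = "wkky"  [A₁.lim ++ "y"]
11. n1.mk = 9  [(if e.pre then A₀.hot else A₁.mk) - 18]
12. n1.val = 14  [A₁.mk + A₁.val - 8]
13. n5.pre = true  [terminal]
14. n6.sig = false  [e.pre == false]
15. n6.off = "ywkky"  ["y" ++ A.lim]
16. n7.cnt = 6  [len(B₀.off) + 1]
17. n7.lim = 10  [10]
18. n8.hot = -2  [S₀.lim - 12]
19. n9.pre = false  [terminal]
20. n8.lim = "nr"  ["nr"]
21. n8.mk = 19  [19]
22. n8.val = 3  [A.hot + 5]
23. n10.cnt = 21  [21]
24. n10.lim = -6  [S₀.lim + A.mk - 35]
25. n11.ok = "kx"  [terminal]
26. n10.idx = false  [S.cnt > 21]
27. n10.tag = "kk"  ["kk"]
28. n7.idx = true  [S₀.cnt > 5]
29. n7.tag = "nru"  [A.lim ++ "u"]
30. n12.sig = false  [S.idx == false]
31. n12.off = "ywkkynru"  [B₀.off ++ S.tag]
32. n13.cnt = 11  [len(B.off) + 3]
33. n13.lim = -3  [-3]
34. n14.lab = 6  [terminal]
35. n13.idx = false  [d.lab > 6]
36. n13.tag = "pk"  ["pk"]
37. n15.sig = "yy"  [terminal]
38. n16.ok = "vm"  [terminal]
39. n12.fin = true  [B.sig == false]
40. n6.fin = false  [false]
41. n0.idx = true  [A.mk > 8]
42. n0.tag = "wkkyp"  [A.lim ++ "p"]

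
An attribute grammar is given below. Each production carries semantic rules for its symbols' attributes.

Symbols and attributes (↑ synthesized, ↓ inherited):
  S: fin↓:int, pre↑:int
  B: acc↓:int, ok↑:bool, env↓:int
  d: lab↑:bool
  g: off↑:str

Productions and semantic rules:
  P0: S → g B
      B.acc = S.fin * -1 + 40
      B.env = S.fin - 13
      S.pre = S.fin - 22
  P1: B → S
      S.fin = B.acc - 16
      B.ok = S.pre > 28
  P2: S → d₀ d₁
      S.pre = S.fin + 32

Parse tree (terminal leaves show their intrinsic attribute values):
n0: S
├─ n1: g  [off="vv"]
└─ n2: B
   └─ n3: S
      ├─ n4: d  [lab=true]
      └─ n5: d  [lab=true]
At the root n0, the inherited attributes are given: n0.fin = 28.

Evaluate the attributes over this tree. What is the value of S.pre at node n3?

1. n0.fin = 28  [given at root]
2. n1.off = "vv"  [terminal]
3. n2.acc = 12  [S.fin * -1 + 40]
4. n2.env = 15  [S.fin - 13]
5. n3.fin = -4  [B.acc - 16]
6. n4.lab = true  [terminal]
7. n5.lab = true  [terminal]
8. n3.pre = 28  [S.fin + 32]
9. n2.ok = false  [S.pre > 28]
10. n0.pre = 6  [S.fin - 22]

28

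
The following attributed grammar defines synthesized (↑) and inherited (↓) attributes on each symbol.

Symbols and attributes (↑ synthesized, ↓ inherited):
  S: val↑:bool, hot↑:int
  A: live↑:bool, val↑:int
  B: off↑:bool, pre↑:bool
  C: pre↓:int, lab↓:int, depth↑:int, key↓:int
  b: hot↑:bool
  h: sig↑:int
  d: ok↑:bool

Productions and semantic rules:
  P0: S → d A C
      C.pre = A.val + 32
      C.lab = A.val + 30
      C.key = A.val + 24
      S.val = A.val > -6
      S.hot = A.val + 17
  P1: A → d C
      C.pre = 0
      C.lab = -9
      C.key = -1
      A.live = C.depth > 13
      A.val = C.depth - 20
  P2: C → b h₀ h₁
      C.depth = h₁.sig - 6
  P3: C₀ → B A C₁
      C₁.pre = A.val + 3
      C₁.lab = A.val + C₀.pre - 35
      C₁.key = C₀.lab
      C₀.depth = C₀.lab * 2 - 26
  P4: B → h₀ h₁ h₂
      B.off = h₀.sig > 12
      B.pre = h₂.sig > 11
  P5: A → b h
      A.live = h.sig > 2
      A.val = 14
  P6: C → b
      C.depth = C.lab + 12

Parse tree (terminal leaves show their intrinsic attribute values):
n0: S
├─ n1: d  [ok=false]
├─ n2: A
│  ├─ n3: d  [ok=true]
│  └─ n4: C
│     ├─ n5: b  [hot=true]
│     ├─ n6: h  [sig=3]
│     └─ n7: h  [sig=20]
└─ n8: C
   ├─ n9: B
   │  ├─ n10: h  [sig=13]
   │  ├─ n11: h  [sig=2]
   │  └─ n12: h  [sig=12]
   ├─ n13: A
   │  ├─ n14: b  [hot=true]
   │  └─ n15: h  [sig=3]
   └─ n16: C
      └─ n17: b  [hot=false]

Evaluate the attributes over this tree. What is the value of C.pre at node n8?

26

1. n1.ok = false  [terminal]
2. n3.ok = true  [terminal]
3. n4.pre = 0  [0]
4. n4.lab = -9  [-9]
5. n4.key = -1  [-1]
6. n5.hot = true  [terminal]
7. n6.sig = 3  [terminal]
8. n7.sig = 20  [terminal]
9. n4.depth = 14  [h₁.sig - 6]
10. n2.live = true  [C.depth > 13]
11. n2.val = -6  [C.depth - 20]
12. n8.pre = 26  [A.val + 32]
13. n8.lab = 24  [A.val + 30]
14. n8.key = 18  [A.val + 24]
15. n10.sig = 13  [terminal]
16. n11.sig = 2  [terminal]
17. n12.sig = 12  [terminal]
18. n9.off = true  [h₀.sig > 12]
19. n9.pre = true  [h₂.sig > 11]
20. n14.hot = true  [terminal]
21. n15.sig = 3  [terminal]
22. n13.live = true  [h.sig > 2]
23. n13.val = 14  [14]
24. n16.pre = 17  [A.val + 3]
25. n16.lab = 5  [A.val + C₀.pre - 35]
26. n16.key = 24  [C₀.lab]
27. n17.hot = false  [terminal]
28. n16.depth = 17  [C.lab + 12]
29. n8.depth = 22  [C₀.lab * 2 - 26]
30. n0.val = false  [A.val > -6]
31. n0.hot = 11  [A.val + 17]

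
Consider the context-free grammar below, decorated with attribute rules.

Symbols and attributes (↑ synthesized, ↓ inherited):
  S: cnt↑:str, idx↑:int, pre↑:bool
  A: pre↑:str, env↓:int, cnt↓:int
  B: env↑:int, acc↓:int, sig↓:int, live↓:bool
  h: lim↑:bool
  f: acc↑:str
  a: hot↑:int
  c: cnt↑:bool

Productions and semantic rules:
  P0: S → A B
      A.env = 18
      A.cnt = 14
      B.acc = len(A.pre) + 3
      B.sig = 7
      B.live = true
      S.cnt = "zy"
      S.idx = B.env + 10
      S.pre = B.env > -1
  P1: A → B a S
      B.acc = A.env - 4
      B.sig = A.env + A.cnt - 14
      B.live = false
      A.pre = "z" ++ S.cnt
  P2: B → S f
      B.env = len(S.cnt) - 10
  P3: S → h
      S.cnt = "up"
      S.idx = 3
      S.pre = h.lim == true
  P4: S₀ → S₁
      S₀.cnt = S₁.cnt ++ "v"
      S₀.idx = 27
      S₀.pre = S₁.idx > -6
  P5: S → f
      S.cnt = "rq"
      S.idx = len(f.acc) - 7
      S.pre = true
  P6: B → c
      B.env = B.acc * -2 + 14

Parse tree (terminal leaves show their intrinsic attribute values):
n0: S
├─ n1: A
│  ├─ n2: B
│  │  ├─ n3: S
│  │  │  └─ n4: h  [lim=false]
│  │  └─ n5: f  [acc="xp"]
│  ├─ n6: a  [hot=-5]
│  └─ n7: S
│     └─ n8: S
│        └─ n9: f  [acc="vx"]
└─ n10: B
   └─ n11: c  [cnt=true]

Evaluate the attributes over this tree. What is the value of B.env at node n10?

0

1. n1.env = 18  [18]
2. n1.cnt = 14  [14]
3. n2.acc = 14  [A.env - 4]
4. n2.sig = 18  [A.env + A.cnt - 14]
5. n2.live = false  [false]
6. n4.lim = false  [terminal]
7. n3.cnt = "up"  ["up"]
8. n3.idx = 3  [3]
9. n3.pre = false  [h.lim == true]
10. n5.acc = "xp"  [terminal]
11. n2.env = -8  [len(S.cnt) - 10]
12. n6.hot = -5  [terminal]
13. n9.acc = "vx"  [terminal]
14. n8.cnt = "rq"  ["rq"]
15. n8.idx = -5  [len(f.acc) - 7]
16. n8.pre = true  [true]
17. n7.cnt = "rqv"  [S₁.cnt ++ "v"]
18. n7.idx = 27  [27]
19. n7.pre = true  [S₁.idx > -6]
20. n1.pre = "zrqv"  ["z" ++ S.cnt]
21. n10.acc = 7  [len(A.pre) + 3]
22. n10.sig = 7  [7]
23. n10.live = true  [true]
24. n11.cnt = true  [terminal]
25. n10.env = 0  [B.acc * -2 + 14]
26. n0.cnt = "zy"  ["zy"]
27. n0.idx = 10  [B.env + 10]
28. n0.pre = true  [B.env > -1]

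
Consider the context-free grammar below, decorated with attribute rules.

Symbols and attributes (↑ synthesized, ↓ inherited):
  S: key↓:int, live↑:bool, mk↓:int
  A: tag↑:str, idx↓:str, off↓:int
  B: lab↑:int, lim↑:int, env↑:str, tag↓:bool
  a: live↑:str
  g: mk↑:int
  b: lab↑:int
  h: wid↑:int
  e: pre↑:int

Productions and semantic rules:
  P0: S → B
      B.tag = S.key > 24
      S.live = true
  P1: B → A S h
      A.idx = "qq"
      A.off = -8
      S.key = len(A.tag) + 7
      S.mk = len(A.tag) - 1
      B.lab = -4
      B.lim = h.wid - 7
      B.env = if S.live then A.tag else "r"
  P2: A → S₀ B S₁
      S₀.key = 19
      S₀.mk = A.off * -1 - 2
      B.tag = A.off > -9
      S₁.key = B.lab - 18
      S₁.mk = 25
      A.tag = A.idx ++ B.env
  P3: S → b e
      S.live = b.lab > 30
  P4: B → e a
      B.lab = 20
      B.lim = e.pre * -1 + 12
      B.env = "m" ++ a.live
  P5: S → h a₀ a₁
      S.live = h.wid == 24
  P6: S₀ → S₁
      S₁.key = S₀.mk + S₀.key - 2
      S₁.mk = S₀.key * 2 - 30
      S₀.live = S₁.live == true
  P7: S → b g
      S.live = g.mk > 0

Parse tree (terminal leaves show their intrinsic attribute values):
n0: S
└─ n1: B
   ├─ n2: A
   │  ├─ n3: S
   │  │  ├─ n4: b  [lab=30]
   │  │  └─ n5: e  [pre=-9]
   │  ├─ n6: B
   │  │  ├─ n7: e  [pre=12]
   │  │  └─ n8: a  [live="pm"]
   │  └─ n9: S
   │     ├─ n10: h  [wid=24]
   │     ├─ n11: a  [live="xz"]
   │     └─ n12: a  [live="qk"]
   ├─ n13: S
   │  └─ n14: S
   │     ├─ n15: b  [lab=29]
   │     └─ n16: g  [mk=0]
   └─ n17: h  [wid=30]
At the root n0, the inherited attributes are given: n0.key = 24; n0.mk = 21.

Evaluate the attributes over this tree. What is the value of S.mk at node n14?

-6

1. n0.key = 24  [given at root]
2. n0.mk = 21  [given at root]
3. n1.tag = false  [S.key > 24]
4. n2.idx = "qq"  ["qq"]
5. n2.off = -8  [-8]
6. n3.key = 19  [19]
7. n3.mk = 6  [A.off * -1 - 2]
8. n4.lab = 30  [terminal]
9. n5.pre = -9  [terminal]
10. n3.live = false  [b.lab > 30]
11. n6.tag = true  [A.off > -9]
12. n7.pre = 12  [terminal]
13. n8.live = "pm"  [terminal]
14. n6.lab = 20  [20]
15. n6.lim = 0  [e.pre * -1 + 12]
16. n6.env = "mpm"  ["m" ++ a.live]
17. n9.key = 2  [B.lab - 18]
18. n9.mk = 25  [25]
19. n10.wid = 24  [terminal]
20. n11.live = "xz"  [terminal]
21. n12.live = "qk"  [terminal]
22. n9.live = true  [h.wid == 24]
23. n2.tag = "qqmpm"  [A.idx ++ B.env]
24. n13.key = 12  [len(A.tag) + 7]
25. n13.mk = 4  [len(A.tag) - 1]
26. n14.key = 14  [S₀.mk + S₀.key - 2]
27. n14.mk = -6  [S₀.key * 2 - 30]
28. n15.lab = 29  [terminal]
29. n16.mk = 0  [terminal]
30. n14.live = false  [g.mk > 0]
31. n13.live = false  [S₁.live == true]
32. n17.wid = 30  [terminal]
33. n1.lab = -4  [-4]
34. n1.lim = 23  [h.wid - 7]
35. n1.env = "r"  [if S.live then A.tag else "r"]
36. n0.live = true  [true]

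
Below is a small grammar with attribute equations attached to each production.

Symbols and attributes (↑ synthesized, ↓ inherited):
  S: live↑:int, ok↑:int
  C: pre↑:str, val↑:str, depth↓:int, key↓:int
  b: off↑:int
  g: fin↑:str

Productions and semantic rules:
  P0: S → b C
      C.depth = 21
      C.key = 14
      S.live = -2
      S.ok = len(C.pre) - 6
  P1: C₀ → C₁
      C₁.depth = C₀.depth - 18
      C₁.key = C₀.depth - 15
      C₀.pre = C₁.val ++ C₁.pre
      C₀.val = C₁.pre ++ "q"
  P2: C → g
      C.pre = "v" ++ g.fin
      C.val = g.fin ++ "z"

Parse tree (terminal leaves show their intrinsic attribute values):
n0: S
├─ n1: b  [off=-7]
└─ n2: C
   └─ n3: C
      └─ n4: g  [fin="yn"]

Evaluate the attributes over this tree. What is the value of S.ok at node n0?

1. n1.off = -7  [terminal]
2. n2.depth = 21  [21]
3. n2.key = 14  [14]
4. n3.depth = 3  [C₀.depth - 18]
5. n3.key = 6  [C₀.depth - 15]
6. n4.fin = "yn"  [terminal]
7. n3.pre = "vyn"  ["v" ++ g.fin]
8. n3.val = "ynz"  [g.fin ++ "z"]
9. n2.pre = "ynzvyn"  [C₁.val ++ C₁.pre]
10. n2.val = "vynq"  [C₁.pre ++ "q"]
11. n0.live = -2  [-2]
12. n0.ok = 0  [len(C.pre) - 6]

0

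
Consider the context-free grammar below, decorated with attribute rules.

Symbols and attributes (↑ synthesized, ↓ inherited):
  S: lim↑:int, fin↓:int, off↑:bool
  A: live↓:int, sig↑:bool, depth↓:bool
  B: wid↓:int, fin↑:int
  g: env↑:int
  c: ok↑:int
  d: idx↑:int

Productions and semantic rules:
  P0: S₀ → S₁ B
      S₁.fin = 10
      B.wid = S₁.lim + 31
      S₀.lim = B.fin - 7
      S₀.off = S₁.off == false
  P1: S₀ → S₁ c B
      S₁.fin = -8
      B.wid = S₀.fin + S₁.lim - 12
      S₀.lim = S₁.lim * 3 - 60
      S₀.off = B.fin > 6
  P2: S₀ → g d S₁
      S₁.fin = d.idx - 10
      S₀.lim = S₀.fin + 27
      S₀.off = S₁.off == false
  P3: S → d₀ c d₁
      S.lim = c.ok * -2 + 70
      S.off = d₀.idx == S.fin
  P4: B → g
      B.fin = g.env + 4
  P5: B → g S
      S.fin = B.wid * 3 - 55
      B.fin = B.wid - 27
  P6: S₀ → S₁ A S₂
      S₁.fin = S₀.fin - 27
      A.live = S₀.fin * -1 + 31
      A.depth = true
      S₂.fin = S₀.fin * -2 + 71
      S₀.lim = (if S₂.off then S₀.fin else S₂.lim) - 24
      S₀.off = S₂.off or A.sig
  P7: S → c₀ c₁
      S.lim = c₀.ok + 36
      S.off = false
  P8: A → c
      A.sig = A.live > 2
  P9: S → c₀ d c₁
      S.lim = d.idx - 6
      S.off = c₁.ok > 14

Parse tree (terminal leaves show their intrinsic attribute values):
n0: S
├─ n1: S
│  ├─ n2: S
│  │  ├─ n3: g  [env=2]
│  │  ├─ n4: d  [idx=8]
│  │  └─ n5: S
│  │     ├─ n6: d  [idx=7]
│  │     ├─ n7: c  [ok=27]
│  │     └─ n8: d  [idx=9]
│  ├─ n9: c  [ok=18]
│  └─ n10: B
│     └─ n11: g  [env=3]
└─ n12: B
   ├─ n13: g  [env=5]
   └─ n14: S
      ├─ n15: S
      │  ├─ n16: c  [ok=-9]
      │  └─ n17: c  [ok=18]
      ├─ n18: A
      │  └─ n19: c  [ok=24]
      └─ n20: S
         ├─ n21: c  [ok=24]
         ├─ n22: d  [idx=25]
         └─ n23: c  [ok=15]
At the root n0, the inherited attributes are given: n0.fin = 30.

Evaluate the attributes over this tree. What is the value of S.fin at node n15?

2

1. n0.fin = 30  [given at root]
2. n1.fin = 10  [10]
3. n2.fin = -8  [-8]
4. n3.env = 2  [terminal]
5. n4.idx = 8  [terminal]
6. n5.fin = -2  [d.idx - 10]
7. n6.idx = 7  [terminal]
8. n7.ok = 27  [terminal]
9. n8.idx = 9  [terminal]
10. n5.lim = 16  [c.ok * -2 + 70]
11. n5.off = false  [d₀.idx == S.fin]
12. n2.lim = 19  [S₀.fin + 27]
13. n2.off = true  [S₁.off == false]
14. n9.ok = 18  [terminal]
15. n10.wid = 17  [S₀.fin + S₁.lim - 12]
16. n11.env = 3  [terminal]
17. n10.fin = 7  [g.env + 4]
18. n1.lim = -3  [S₁.lim * 3 - 60]
19. n1.off = true  [B.fin > 6]
20. n12.wid = 28  [S₁.lim + 31]
21. n13.env = 5  [terminal]
22. n14.fin = 29  [B.wid * 3 - 55]
23. n15.fin = 2  [S₀.fin - 27]
24. n16.ok = -9  [terminal]
25. n17.ok = 18  [terminal]
26. n15.lim = 27  [c₀.ok + 36]
27. n15.off = false  [false]
28. n18.live = 2  [S₀.fin * -1 + 31]
29. n18.depth = true  [true]
30. n19.ok = 24  [terminal]
31. n18.sig = false  [A.live > 2]
32. n20.fin = 13  [S₀.fin * -2 + 71]
33. n21.ok = 24  [terminal]
34. n22.idx = 25  [terminal]
35. n23.ok = 15  [terminal]
36. n20.lim = 19  [d.idx - 6]
37. n20.off = true  [c₁.ok > 14]
38. n14.lim = 5  [(if S₂.off then S₀.fin else S₂.lim) - 24]
39. n14.off = true  [S₂.off or A.sig]
40. n12.fin = 1  [B.wid - 27]
41. n0.lim = -6  [B.fin - 7]
42. n0.off = false  [S₁.off == false]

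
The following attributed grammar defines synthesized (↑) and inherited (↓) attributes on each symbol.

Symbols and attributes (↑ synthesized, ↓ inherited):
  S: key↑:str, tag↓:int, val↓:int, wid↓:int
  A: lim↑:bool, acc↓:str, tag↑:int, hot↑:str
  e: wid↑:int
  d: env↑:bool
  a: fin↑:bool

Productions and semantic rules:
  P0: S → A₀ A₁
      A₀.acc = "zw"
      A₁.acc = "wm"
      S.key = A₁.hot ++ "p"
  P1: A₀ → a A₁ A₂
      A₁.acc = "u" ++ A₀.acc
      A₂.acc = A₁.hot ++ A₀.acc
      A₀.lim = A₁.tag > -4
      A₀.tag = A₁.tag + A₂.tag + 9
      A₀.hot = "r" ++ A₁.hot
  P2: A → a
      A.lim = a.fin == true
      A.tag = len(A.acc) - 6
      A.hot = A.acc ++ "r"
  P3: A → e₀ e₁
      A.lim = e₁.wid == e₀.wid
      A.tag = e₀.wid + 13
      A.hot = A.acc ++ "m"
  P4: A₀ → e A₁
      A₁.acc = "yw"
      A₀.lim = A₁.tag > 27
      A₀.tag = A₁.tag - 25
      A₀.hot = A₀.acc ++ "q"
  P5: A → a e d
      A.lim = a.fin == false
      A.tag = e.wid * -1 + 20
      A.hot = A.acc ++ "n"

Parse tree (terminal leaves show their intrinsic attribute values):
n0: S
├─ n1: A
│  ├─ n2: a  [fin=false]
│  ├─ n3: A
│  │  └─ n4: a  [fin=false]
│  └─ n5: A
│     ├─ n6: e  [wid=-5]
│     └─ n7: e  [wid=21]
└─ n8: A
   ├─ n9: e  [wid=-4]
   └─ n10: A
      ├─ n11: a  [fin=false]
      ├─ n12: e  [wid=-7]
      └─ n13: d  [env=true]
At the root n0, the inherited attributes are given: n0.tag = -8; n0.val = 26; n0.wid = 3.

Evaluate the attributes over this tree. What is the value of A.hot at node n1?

1. n0.tag = -8  [given at root]
2. n0.val = 26  [given at root]
3. n0.wid = 3  [given at root]
4. n1.acc = "zw"  ["zw"]
5. n2.fin = false  [terminal]
6. n3.acc = "uzw"  ["u" ++ A₀.acc]
7. n4.fin = false  [terminal]
8. n3.lim = false  [a.fin == true]
9. n3.tag = -3  [len(A.acc) - 6]
10. n3.hot = "uzwr"  [A.acc ++ "r"]
11. n5.acc = "uzwrzw"  [A₁.hot ++ A₀.acc]
12. n6.wid = -5  [terminal]
13. n7.wid = 21  [terminal]
14. n5.lim = false  [e₁.wid == e₀.wid]
15. n5.tag = 8  [e₀.wid + 13]
16. n5.hot = "uzwrzwm"  [A.acc ++ "m"]
17. n1.lim = true  [A₁.tag > -4]
18. n1.tag = 14  [A₁.tag + A₂.tag + 9]
19. n1.hot = "ruzwr"  ["r" ++ A₁.hot]
20. n8.acc = "wm"  ["wm"]
21. n9.wid = -4  [terminal]
22. n10.acc = "yw"  ["yw"]
23. n11.fin = false  [terminal]
24. n12.wid = -7  [terminal]
25. n13.env = true  [terminal]
26. n10.lim = true  [a.fin == false]
27. n10.tag = 27  [e.wid * -1 + 20]
28. n10.hot = "ywn"  [A.acc ++ "n"]
29. n8.lim = false  [A₁.tag > 27]
30. n8.tag = 2  [A₁.tag - 25]
31. n8.hot = "wmq"  [A₀.acc ++ "q"]
32. n0.key = "wmqp"  [A₁.hot ++ "p"]

"ruzwr"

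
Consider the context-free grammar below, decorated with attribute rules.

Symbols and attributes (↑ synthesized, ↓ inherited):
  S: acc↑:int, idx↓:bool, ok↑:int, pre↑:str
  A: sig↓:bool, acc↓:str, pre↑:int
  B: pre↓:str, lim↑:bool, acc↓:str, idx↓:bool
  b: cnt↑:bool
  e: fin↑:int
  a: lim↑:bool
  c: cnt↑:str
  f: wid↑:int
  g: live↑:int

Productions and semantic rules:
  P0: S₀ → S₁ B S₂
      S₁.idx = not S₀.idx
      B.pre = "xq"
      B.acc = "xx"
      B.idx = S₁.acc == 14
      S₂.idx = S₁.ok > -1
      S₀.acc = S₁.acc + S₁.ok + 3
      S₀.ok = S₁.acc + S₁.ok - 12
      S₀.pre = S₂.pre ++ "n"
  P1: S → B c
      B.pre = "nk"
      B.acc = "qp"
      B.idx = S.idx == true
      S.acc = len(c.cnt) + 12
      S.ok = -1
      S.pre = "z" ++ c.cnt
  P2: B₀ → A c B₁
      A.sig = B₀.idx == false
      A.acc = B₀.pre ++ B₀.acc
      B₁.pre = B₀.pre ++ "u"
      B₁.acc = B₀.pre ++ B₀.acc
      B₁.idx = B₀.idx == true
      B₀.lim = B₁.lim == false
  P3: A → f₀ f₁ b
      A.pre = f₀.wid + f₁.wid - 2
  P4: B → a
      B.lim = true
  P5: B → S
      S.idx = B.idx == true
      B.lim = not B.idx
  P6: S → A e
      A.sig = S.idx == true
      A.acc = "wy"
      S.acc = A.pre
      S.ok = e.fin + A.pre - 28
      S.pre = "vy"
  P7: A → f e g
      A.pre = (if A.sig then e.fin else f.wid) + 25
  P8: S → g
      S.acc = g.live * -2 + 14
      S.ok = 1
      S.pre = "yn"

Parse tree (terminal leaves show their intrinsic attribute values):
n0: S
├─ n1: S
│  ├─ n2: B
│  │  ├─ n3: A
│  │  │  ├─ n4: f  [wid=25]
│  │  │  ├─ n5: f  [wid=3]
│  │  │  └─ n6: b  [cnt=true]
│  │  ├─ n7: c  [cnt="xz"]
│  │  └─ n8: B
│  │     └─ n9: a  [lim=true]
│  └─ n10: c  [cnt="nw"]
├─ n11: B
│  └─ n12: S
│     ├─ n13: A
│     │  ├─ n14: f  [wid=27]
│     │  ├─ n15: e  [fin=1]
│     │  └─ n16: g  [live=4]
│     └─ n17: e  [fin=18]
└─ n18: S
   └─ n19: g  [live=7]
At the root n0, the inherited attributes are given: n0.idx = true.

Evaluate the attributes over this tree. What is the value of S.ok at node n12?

16

1. n0.idx = true  [given at root]
2. n1.idx = false  [not S₀.idx]
3. n2.pre = "nk"  ["nk"]
4. n2.acc = "qp"  ["qp"]
5. n2.idx = false  [S.idx == true]
6. n3.sig = true  [B₀.idx == false]
7. n3.acc = "nkqp"  [B₀.pre ++ B₀.acc]
8. n4.wid = 25  [terminal]
9. n5.wid = 3  [terminal]
10. n6.cnt = true  [terminal]
11. n3.pre = 26  [f₀.wid + f₁.wid - 2]
12. n7.cnt = "xz"  [terminal]
13. n8.pre = "nku"  [B₀.pre ++ "u"]
14. n8.acc = "nkqp"  [B₀.pre ++ B₀.acc]
15. n8.idx = false  [B₀.idx == true]
16. n9.lim = true  [terminal]
17. n8.lim = true  [true]
18. n2.lim = false  [B₁.lim == false]
19. n10.cnt = "nw"  [terminal]
20. n1.acc = 14  [len(c.cnt) + 12]
21. n1.ok = -1  [-1]
22. n1.pre = "znw"  ["z" ++ c.cnt]
23. n11.pre = "xq"  ["xq"]
24. n11.acc = "xx"  ["xx"]
25. n11.idx = true  [S₁.acc == 14]
26. n12.idx = true  [B.idx == true]
27. n13.sig = true  [S.idx == true]
28. n13.acc = "wy"  ["wy"]
29. n14.wid = 27  [terminal]
30. n15.fin = 1  [terminal]
31. n16.live = 4  [terminal]
32. n13.pre = 26  [(if A.sig then e.fin else f.wid) + 25]
33. n17.fin = 18  [terminal]
34. n12.acc = 26  [A.pre]
35. n12.ok = 16  [e.fin + A.pre - 28]
36. n12.pre = "vy"  ["vy"]
37. n11.lim = false  [not B.idx]
38. n18.idx = false  [S₁.ok > -1]
39. n19.live = 7  [terminal]
40. n18.acc = 0  [g.live * -2 + 14]
41. n18.ok = 1  [1]
42. n18.pre = "yn"  ["yn"]
43. n0.acc = 16  [S₁.acc + S₁.ok + 3]
44. n0.ok = 1  [S₁.acc + S₁.ok - 12]
45. n0.pre = "ynn"  [S₂.pre ++ "n"]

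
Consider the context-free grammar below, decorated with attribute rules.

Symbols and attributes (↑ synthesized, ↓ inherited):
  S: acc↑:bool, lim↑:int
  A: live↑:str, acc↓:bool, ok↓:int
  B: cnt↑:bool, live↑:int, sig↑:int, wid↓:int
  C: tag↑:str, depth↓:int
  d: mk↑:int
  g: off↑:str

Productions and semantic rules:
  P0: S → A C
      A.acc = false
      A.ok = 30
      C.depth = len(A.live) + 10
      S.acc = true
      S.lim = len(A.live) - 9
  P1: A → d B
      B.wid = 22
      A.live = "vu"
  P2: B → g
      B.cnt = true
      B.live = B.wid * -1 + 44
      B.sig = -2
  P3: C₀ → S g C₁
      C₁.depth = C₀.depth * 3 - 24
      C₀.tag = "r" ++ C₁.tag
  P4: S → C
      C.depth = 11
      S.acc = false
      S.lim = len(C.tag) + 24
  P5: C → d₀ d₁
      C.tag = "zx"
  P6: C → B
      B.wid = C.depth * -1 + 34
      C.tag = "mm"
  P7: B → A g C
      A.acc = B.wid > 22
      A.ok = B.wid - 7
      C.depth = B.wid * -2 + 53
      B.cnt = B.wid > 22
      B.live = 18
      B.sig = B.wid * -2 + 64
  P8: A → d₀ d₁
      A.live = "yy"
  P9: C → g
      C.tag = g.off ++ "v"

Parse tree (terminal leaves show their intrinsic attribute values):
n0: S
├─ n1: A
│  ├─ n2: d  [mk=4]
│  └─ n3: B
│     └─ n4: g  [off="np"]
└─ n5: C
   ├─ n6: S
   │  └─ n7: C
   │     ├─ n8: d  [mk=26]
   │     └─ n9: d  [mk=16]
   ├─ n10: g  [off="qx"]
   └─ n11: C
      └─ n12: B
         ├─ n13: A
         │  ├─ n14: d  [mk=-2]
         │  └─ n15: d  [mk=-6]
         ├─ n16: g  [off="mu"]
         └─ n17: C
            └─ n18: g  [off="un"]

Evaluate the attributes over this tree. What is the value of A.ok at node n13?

15

1. n1.acc = false  [false]
2. n1.ok = 30  [30]
3. n2.mk = 4  [terminal]
4. n3.wid = 22  [22]
5. n4.off = "np"  [terminal]
6. n3.cnt = true  [true]
7. n3.live = 22  [B.wid * -1 + 44]
8. n3.sig = -2  [-2]
9. n1.live = "vu"  ["vu"]
10. n5.depth = 12  [len(A.live) + 10]
11. n7.depth = 11  [11]
12. n8.mk = 26  [terminal]
13. n9.mk = 16  [terminal]
14. n7.tag = "zx"  ["zx"]
15. n6.acc = false  [false]
16. n6.lim = 26  [len(C.tag) + 24]
17. n10.off = "qx"  [terminal]
18. n11.depth = 12  [C₀.depth * 3 - 24]
19. n12.wid = 22  [C.depth * -1 + 34]
20. n13.acc = false  [B.wid > 22]
21. n13.ok = 15  [B.wid - 7]
22. n14.mk = -2  [terminal]
23. n15.mk = -6  [terminal]
24. n13.live = "yy"  ["yy"]
25. n16.off = "mu"  [terminal]
26. n17.depth = 9  [B.wid * -2 + 53]
27. n18.off = "un"  [terminal]
28. n17.tag = "unv"  [g.off ++ "v"]
29. n12.cnt = false  [B.wid > 22]
30. n12.live = 18  [18]
31. n12.sig = 20  [B.wid * -2 + 64]
32. n11.tag = "mm"  ["mm"]
33. n5.tag = "rmm"  ["r" ++ C₁.tag]
34. n0.acc = true  [true]
35. n0.lim = -7  [len(A.live) - 9]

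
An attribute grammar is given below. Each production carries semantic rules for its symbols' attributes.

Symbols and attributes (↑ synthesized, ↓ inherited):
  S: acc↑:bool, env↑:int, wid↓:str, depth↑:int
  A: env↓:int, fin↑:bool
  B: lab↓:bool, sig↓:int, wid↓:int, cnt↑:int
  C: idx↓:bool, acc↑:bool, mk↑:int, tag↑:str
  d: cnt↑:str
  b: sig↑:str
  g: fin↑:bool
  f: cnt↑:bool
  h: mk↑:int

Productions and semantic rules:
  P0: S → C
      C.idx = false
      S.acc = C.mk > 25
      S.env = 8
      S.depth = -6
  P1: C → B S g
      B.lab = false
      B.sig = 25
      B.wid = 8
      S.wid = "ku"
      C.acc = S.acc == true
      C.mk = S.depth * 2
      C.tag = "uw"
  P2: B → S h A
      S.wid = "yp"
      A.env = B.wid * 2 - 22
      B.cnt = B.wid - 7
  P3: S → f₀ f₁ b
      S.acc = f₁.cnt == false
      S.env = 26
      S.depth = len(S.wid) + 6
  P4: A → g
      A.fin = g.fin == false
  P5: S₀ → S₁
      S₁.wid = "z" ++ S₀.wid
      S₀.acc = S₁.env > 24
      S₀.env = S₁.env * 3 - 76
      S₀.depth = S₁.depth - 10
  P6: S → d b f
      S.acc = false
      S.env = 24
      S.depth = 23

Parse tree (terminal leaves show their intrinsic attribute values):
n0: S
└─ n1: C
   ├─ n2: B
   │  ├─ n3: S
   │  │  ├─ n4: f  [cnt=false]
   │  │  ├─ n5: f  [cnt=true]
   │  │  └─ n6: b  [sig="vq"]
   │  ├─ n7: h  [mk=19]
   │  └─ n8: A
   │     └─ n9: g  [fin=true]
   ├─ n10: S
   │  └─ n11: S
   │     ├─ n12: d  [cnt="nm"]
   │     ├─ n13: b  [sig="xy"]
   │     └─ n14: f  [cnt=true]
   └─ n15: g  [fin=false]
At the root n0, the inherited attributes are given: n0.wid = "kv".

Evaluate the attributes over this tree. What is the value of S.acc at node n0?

true

1. n0.wid = "kv"  [given at root]
2. n1.idx = false  [false]
3. n2.lab = false  [false]
4. n2.sig = 25  [25]
5. n2.wid = 8  [8]
6. n3.wid = "yp"  ["yp"]
7. n4.cnt = false  [terminal]
8. n5.cnt = true  [terminal]
9. n6.sig = "vq"  [terminal]
10. n3.acc = false  [f₁.cnt == false]
11. n3.env = 26  [26]
12. n3.depth = 8  [len(S.wid) + 6]
13. n7.mk = 19  [terminal]
14. n8.env = -6  [B.wid * 2 - 22]
15. n9.fin = true  [terminal]
16. n8.fin = false  [g.fin == false]
17. n2.cnt = 1  [B.wid - 7]
18. n10.wid = "ku"  ["ku"]
19. n11.wid = "zku"  ["z" ++ S₀.wid]
20. n12.cnt = "nm"  [terminal]
21. n13.sig = "xy"  [terminal]
22. n14.cnt = true  [terminal]
23. n11.acc = false  [false]
24. n11.env = 24  [24]
25. n11.depth = 23  [23]
26. n10.acc = false  [S₁.env > 24]
27. n10.env = -4  [S₁.env * 3 - 76]
28. n10.depth = 13  [S₁.depth - 10]
29. n15.fin = false  [terminal]
30. n1.acc = false  [S.acc == true]
31. n1.mk = 26  [S.depth * 2]
32. n1.tag = "uw"  ["uw"]
33. n0.acc = true  [C.mk > 25]
34. n0.env = 8  [8]
35. n0.depth = -6  [-6]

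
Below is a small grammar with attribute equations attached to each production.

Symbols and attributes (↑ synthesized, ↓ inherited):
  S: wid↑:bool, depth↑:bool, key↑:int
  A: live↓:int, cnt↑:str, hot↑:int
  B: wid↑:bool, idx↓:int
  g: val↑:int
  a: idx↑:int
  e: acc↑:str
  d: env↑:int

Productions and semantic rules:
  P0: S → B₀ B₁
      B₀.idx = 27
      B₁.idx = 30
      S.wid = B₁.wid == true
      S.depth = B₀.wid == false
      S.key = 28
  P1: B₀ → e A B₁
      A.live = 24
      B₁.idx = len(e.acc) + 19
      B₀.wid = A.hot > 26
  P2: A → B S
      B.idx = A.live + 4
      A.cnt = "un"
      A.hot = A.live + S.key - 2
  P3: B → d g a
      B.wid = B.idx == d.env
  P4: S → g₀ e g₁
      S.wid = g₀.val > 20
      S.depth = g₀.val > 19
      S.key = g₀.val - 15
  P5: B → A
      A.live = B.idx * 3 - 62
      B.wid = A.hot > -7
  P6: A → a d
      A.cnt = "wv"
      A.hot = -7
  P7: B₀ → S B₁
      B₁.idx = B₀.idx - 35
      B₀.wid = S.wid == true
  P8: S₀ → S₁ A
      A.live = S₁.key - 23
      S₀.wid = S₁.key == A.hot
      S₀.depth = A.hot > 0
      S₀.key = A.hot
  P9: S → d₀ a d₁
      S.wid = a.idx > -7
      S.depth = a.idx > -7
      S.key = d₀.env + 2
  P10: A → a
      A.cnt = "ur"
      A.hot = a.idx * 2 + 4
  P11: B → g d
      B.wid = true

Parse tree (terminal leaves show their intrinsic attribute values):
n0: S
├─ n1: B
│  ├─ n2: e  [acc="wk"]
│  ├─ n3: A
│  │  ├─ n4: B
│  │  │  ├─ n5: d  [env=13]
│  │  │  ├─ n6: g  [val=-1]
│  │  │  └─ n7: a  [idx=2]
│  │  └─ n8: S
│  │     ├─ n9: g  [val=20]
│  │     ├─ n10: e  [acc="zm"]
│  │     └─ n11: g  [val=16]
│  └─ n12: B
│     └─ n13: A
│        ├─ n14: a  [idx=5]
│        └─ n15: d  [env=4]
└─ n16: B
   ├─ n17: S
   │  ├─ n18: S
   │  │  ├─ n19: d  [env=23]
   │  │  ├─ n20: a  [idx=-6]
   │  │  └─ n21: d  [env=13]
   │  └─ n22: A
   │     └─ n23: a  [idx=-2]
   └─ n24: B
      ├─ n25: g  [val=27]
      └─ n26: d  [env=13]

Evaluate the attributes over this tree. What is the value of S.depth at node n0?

1. n1.idx = 27  [27]
2. n2.acc = "wk"  [terminal]
3. n3.live = 24  [24]
4. n4.idx = 28  [A.live + 4]
5. n5.env = 13  [terminal]
6. n6.val = -1  [terminal]
7. n7.idx = 2  [terminal]
8. n4.wid = false  [B.idx == d.env]
9. n9.val = 20  [terminal]
10. n10.acc = "zm"  [terminal]
11. n11.val = 16  [terminal]
12. n8.wid = false  [g₀.val > 20]
13. n8.depth = true  [g₀.val > 19]
14. n8.key = 5  [g₀.val - 15]
15. n3.cnt = "un"  ["un"]
16. n3.hot = 27  [A.live + S.key - 2]
17. n12.idx = 21  [len(e.acc) + 19]
18. n13.live = 1  [B.idx * 3 - 62]
19. n14.idx = 5  [terminal]
20. n15.env = 4  [terminal]
21. n13.cnt = "wv"  ["wv"]
22. n13.hot = -7  [-7]
23. n12.wid = false  [A.hot > -7]
24. n1.wid = true  [A.hot > 26]
25. n16.idx = 30  [30]
26. n19.env = 23  [terminal]
27. n20.idx = -6  [terminal]
28. n21.env = 13  [terminal]
29. n18.wid = true  [a.idx > -7]
30. n18.depth = true  [a.idx > -7]
31. n18.key = 25  [d₀.env + 2]
32. n22.live = 2  [S₁.key - 23]
33. n23.idx = -2  [terminal]
34. n22.cnt = "ur"  ["ur"]
35. n22.hot = 0  [a.idx * 2 + 4]
36. n17.wid = false  [S₁.key == A.hot]
37. n17.depth = false  [A.hot > 0]
38. n17.key = 0  [A.hot]
39. n24.idx = -5  [B₀.idx - 35]
40. n25.val = 27  [terminal]
41. n26.env = 13  [terminal]
42. n24.wid = true  [true]
43. n16.wid = false  [S.wid == true]
44. n0.wid = false  [B₁.wid == true]
45. n0.depth = false  [B₀.wid == false]
46. n0.key = 28  [28]

false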